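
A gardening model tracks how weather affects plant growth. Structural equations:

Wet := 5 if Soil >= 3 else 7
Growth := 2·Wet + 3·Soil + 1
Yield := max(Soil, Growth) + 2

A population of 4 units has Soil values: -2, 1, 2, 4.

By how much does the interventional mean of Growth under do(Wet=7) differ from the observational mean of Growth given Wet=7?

2.75

Every unit gets Wet=7 under the intervention. Growth values become 9, 18, 21, 27; E[Growth|do(Wet=7)] = 18.75.
Observing Wet=7 restricts to units where Wet's equation naturally yields 7: Soil ∈ {-2, 1, 2}. In that subpopulation Growth = 9, 18, 21, mean 16.
Difference = 18.75 − 16 = 2.75.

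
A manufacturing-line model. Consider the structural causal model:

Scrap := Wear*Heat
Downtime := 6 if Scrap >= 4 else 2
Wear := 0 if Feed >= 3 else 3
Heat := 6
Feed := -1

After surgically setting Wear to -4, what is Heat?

6

Under do(Wear=-4), the mechanism Wear := 0 if Feed >= 3 else 3 is discarded; Wear is fixed at -4.
Since Heat is not a descendant of the intervened variable, it is unaffected.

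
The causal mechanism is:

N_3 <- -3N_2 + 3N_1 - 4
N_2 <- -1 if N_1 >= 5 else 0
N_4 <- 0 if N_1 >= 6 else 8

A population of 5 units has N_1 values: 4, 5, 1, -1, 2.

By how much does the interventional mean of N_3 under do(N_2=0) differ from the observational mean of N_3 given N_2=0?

Under do(N_2=0), N_2's equation is replaced by N_2=0 for every unit. Per-unit N_3: 8, 11, -1, -7, 2. Mean = 2.6.
Observing N_2=0 restricts to units where N_2's equation naturally yields 0: N_1 ∈ {4, 1, -1, 2}. In that subpopulation N_3 = 8, -1, -7, 2, mean 0.5.
Difference = 2.6 − 0.5 = 2.1.

2.1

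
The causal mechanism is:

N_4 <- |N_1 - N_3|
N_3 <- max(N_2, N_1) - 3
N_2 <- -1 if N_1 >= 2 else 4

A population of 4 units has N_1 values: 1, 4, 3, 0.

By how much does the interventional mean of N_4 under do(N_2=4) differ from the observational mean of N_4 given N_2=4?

1

do(N_2=4) breaks N_2's dependence on N_1. With N_2=4 fixed, N_4 across the units is 0, 3, 2, 1, mean 1.5.
Observing N_2=4 restricts to units where N_2's equation naturally yields 4: N_1 ∈ {1, 0}. In that subpopulation N_4 = 0, 1, mean 0.5.
Difference = 1.5 − 0.5 = 1.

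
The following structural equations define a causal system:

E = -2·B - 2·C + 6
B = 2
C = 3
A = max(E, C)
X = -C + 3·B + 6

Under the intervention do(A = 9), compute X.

Intervening sets A = 9 and removes its equation (A = max(E, C)).
No directed path runs from A to X, so X keeps its natural value.
X = -C + 3·B + 6  [with C=3, B=2]  = 9

9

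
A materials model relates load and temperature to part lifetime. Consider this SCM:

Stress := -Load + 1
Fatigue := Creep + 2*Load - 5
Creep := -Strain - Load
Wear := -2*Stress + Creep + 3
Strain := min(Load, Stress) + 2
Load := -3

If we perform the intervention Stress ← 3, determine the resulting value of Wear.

do(Stress=3) replaces the equation Stress := -Load + 1 with the constant Stress = 3.
Strain = min(Load, Stress) + 2  [with Load=-3, Stress=3]  = -1
Creep = -Strain - Load  [with Strain=-1, Load=-3]  = 4
Wear = -2*Stress + Creep + 3  [with Stress=3, Creep=4]  = 1

1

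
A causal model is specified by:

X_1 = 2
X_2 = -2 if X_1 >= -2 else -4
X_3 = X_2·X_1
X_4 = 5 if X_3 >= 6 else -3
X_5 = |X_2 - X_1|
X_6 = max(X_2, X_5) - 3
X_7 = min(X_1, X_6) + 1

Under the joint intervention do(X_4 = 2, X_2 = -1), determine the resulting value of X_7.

1

Under do(X_4 = 2, X_2 = -1), each intervened variable's structural equation is replaced by its fixed value.
X_5 = |X_2 - X_1|  [with X_2=-1, X_1=2]  = 3
X_6 = max(X_2, X_5) - 3  [with X_2=-1, X_5=3]  = 0
X_7 = min(X_1, X_6) + 1  [with X_1=2, X_6=0]  = 1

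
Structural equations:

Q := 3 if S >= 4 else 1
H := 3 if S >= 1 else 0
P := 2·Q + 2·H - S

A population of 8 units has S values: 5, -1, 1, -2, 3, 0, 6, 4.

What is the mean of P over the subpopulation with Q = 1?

Conditioning on Q=1 selects the 5 unit(s) with S ∈ {-1, 1, -2, 3, 0}. Their P values: 3, 7, 4, 5, 2. Mean = 4.2.

4.2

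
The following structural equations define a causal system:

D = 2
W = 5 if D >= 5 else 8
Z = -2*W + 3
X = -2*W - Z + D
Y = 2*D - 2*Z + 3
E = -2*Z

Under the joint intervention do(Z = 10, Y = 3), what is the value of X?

The joint intervention fixes Z = 10, Y = 3, removing each variable's own equation.
W = 5 if D >= 5 else 8  [with D=2]  = 8
X = -2*W - Z + D  [with W=8, Z=10, D=2]  = -24

-24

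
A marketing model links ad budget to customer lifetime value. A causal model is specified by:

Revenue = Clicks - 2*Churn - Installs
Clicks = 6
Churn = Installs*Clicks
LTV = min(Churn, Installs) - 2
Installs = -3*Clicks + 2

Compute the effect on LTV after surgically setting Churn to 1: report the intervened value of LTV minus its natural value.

80

do(Churn=1) replaces the equation Churn = Installs*Clicks with the constant Churn = 1.
Installs = -3*Clicks + 2  [with Clicks=6]  = -16
LTV = min(Churn, Installs) - 2  [with Churn=1, Installs=-16]  = -18
Without intervention: Installs = -3*Clicks + 2  [with Clicks=6]  = -16; Churn = Installs*Clicks  [with Installs=-16, Clicks=6]  = -96; LTV = min(Churn, Installs) - 2  [with Churn=-96, Installs=-16]  = -98.
Change = -18 − (-98) = 80.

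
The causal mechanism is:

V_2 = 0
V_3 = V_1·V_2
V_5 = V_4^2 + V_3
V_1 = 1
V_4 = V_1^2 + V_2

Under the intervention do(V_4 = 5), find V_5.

Intervening sets V_4 = 5 and removes its equation (V_4 = V_1^2 + V_2).
V_3 = V_1·V_2  [with V_1=1, V_2=0]  = 0
V_5 = V_4^2 + V_3  [with V_4=5, V_3=0]  = 25

25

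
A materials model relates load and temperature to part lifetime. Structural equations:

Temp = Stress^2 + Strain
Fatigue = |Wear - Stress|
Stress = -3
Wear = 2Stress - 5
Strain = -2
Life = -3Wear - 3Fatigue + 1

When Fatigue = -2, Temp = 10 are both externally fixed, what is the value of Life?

The joint intervention fixes Fatigue = -2, Temp = 10, removing each variable's own equation.
Wear = 2Stress - 5  [with Stress=-3]  = -11
Life = -3Wear - 3Fatigue + 1  [with Wear=-11, Fatigue=-2]  = 40

40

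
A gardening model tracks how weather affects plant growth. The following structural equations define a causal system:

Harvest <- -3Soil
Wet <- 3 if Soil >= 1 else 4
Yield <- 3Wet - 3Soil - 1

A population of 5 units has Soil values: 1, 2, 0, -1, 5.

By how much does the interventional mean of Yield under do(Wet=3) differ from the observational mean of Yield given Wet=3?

3.8

The intervention sets Wet=3 in all 5 units regardless of Soil. Recomputing Yield per unit gives 5, 2, 8, 11, -7; average 3.8.
E[Yield|Wet=3] averages over only the 3 units with Wet=3 (Soil = 1, 2, 5): Yield = 5, 2, -7, mean 0.
Difference = 3.8 − 0 = 3.8.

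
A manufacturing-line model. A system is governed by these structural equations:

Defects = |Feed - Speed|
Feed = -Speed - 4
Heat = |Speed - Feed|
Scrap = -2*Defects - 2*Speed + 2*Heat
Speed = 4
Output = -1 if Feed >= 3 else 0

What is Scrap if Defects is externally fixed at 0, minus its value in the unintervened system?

Intervening sets Defects = 0 and removes its equation (Defects = |Feed - Speed|).
Feed = -Speed - 4  [with Speed=4]  = -8
Heat = |Speed - Feed|  [with Speed=4, Feed=-8]  = 12
Scrap = -2*Defects - 2*Speed + 2*Heat  [with Defects=0, Speed=4, Heat=12]  = 16
Without intervention: Feed = -Speed - 4  [with Speed=4]  = -8; Heat = |Speed - Feed|  [with Speed=4, Feed=-8]  = 12; Defects = |Feed - Speed|  [with Feed=-8, Speed=4]  = 12; Scrap = -2*Defects - 2*Speed + 2*Heat  [with Defects=12, Speed=4, Heat=12]  = -8.
Change = 16 − (-8) = 24.

24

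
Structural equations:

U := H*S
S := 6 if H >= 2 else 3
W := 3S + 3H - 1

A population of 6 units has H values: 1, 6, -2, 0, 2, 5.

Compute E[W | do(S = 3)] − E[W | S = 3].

Under do(S=3), S's equation is replaced by S=3 for every unit. Per-unit W: 11, 26, 2, 8, 14, 23. Mean = 14.
E[W|S=3] averages over only the 3 units with S=3 (H = 1, -2, 0): W = 11, 2, 8, mean 7.
Difference = 14 − 7 = 7.

7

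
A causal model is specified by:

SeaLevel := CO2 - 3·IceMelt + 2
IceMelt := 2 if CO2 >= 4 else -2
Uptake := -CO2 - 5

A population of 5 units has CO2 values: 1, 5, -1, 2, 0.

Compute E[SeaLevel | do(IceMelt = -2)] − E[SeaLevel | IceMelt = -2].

do(IceMelt=-2) breaks IceMelt's dependence on CO2. With IceMelt=-2 fixed, SeaLevel across the units is 9, 13, 7, 10, 8, mean 9.4.
Observing IceMelt=-2 restricts to units where IceMelt's equation naturally yields -2: CO2 ∈ {1, -1, 2, 0}. In that subpopulation SeaLevel = 9, 7, 10, 8, mean 8.5.
Difference = 9.4 − 8.5 = 0.9.

0.9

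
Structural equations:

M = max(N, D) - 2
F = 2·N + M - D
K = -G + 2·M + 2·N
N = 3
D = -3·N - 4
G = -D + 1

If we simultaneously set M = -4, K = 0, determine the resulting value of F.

Setting M = -4, K = 0 by intervention discards those variables' equations.
D = -3·N - 4  [with N=3]  = -13
F = 2·N + M - D  [with N=3, M=-4, D=-13]  = 15

15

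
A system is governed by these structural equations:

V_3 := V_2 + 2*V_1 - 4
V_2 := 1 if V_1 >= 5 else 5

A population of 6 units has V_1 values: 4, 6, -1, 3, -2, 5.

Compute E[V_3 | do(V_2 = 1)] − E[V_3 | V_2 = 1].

Under do(V_2=1), V_2's equation is replaced by V_2=1 for every unit. Per-unit V_3: 5, 9, -5, 3, -7, 7. Mean = 2.
E[V_3|V_2=1] averages over only the 2 units with V_2=1 (V_1 = 6, 5): V_3 = 9, 7, mean 8.
Difference = 2 − 8 = -6.

-6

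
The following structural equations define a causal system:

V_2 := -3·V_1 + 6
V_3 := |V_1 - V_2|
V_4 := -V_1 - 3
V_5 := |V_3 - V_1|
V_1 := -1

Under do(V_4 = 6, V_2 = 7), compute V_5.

The joint intervention fixes V_4 = 6, V_2 = 7, removing each variable's own equation.
V_3 = |V_1 - V_2|  [with V_1=-1, V_2=7]  = 8
V_5 = |V_3 - V_1|  [with V_3=8, V_1=-1]  = 9

9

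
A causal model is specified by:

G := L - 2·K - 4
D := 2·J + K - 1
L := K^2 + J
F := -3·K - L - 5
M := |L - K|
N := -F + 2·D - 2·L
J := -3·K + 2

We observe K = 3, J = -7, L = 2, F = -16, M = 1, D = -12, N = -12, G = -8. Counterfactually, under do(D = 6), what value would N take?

Intervening sets D = 6 and removes its equation (D := 2·J + K - 1).
J = -3·K + 2  [with K=3]  = -7
L = K^2 + J  [with K=3, J=-7]  = 2
F = -3·K - L - 5  [with K=3, L=2]  = -16
N = -F + 2·D - 2·L  [with F=-16, D=6, L=2]  = 24

24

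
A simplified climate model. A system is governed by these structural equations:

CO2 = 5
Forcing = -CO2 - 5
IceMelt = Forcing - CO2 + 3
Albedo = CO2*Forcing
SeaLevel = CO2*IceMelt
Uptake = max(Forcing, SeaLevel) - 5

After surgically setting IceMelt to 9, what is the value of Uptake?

40

The intervention breaks the incoming arrows to IceMelt: IceMelt = Forcing - CO2 + 3 no longer applies, and IceMelt = 9.
Forcing = -CO2 - 5  [with CO2=5]  = -10
SeaLevel = CO2*IceMelt  [with CO2=5, IceMelt=9]  = 45
Uptake = max(Forcing, SeaLevel) - 5  [with Forcing=-10, SeaLevel=45]  = 40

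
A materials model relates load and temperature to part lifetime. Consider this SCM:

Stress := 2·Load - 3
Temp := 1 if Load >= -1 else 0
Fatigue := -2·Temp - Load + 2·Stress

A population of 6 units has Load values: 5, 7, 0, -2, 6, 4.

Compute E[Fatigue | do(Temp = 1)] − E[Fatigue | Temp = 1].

-3.2

Under do(Temp=1), Temp's equation is replaced by Temp=1 for every unit. Per-unit Fatigue: 7, 13, -8, -14, 10, 4. Mean = 2.
E[Fatigue|Temp=1] averages over only the 5 units with Temp=1 (Load = 5, 7, 0, 6, 4): Fatigue = 7, 13, -8, 10, 4, mean 5.2.
Difference = 2 − 5.2 = -3.2.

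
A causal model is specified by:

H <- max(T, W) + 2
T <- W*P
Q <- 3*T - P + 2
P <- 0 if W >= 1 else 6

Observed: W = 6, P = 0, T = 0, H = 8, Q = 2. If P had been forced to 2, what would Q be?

36

do(P=2) replaces the equation P <- 0 if W >= 1 else 6 with the constant P = 2.
T = W*P  [with W=6, P=2]  = 12
Q = 3*T - P + 2  [with T=12, P=2]  = 36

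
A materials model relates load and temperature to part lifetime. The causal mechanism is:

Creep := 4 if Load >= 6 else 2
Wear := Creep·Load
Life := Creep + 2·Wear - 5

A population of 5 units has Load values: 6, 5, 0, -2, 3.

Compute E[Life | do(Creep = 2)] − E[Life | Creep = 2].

Every unit gets Creep=2 under the intervention. Life values become 21, 17, -3, -11, 9; E[Life|do(Creep=2)] = 6.6.
Observing Creep=2 restricts to units where Creep's equation naturally yields 2: Load ∈ {5, 0, -2, 3}. In that subpopulation Life = 17, -3, -11, 9, mean 3.
Difference = 6.6 − 3 = 3.6.

3.6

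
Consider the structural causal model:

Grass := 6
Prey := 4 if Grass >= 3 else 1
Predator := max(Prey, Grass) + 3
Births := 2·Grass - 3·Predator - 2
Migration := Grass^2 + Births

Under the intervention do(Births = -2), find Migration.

Intervening sets Births = -2 and removes its equation (Births := 2·Grass - 3·Predator - 2).
Migration = Grass^2 + Births  [with Grass=6, Births=-2]  = 34

34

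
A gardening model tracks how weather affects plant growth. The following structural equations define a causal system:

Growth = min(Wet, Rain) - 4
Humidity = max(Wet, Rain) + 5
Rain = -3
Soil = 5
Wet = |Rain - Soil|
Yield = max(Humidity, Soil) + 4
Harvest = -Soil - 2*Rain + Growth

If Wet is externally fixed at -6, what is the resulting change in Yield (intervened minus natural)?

The intervention breaks the incoming arrows to Wet: Wet = |Rain - Soil| no longer applies, and Wet = -6.
Humidity = max(Wet, Rain) + 5  [with Wet=-6, Rain=-3]  = 2
Yield = max(Humidity, Soil) + 4  [with Humidity=2, Soil=5]  = 9
Without intervention: Wet = |Rain - Soil|  [with Rain=-3, Soil=5]  = 8; Humidity = max(Wet, Rain) + 5  [with Wet=8, Rain=-3]  = 13; Yield = max(Humidity, Soil) + 4  [with Humidity=13, Soil=5]  = 17.
Change = 9 − 17 = -8.

-8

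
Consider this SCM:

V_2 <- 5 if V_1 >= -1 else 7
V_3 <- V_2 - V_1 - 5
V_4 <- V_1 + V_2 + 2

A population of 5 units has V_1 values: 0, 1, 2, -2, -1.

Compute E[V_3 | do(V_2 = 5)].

0

The intervention sets V_2=5 in all 5 units regardless of V_1. Recomputing V_3 per unit gives 0, -1, -2, 2, 1; average 0.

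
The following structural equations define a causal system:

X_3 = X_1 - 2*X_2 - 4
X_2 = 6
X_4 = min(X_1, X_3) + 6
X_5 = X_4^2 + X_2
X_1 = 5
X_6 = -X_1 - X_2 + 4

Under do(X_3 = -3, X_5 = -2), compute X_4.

3

The joint intervention fixes X_3 = -3, X_5 = -2, removing each variable's own equation.
X_4 = min(X_1, X_3) + 6  [with X_1=5, X_3=-3]  = 3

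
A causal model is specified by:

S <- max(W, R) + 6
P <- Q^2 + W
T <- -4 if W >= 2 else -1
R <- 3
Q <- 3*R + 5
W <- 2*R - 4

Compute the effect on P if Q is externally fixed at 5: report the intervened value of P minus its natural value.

-171

The intervention breaks the incoming arrows to Q: Q <- 3*R + 5 no longer applies, and Q = 5.
W = 2*R - 4  [with R=3]  = 2
P = Q^2 + W  [with Q=5, W=2]  = 27
Without intervention: W = 2*R - 4  [with R=3]  = 2; Q = 3*R + 5  [with R=3]  = 14; P = Q^2 + W  [with Q=14, W=2]  = 198.
Change = 27 − 198 = -171.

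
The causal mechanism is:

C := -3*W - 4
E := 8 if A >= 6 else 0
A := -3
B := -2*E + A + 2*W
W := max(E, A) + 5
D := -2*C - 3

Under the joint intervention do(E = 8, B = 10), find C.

Setting E = 8, B = 10 by intervention discards those variables' equations.
W = max(E, A) + 5  [with E=8, A=-3]  = 13
C = -3*W - 4  [with W=13]  = -43

-43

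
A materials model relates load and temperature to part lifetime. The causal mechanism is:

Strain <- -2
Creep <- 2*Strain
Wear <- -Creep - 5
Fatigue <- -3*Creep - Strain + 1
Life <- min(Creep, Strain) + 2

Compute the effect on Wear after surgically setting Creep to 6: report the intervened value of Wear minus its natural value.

-10

The intervention breaks the incoming arrows to Creep: Creep <- 2*Strain no longer applies, and Creep = 6.
Wear = -Creep - 5  [with Creep=6]  = -11
Without intervention: Creep = 2*Strain  [with Strain=-2]  = -4; Wear = -Creep - 5  [with Creep=-4]  = -1.
Change = -11 − (-1) = -10.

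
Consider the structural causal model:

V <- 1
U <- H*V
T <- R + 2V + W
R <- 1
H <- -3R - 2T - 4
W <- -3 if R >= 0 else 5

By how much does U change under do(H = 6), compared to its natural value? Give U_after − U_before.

The intervention breaks the incoming arrows to H: H <- -3R - 2T - 4 no longer applies, and H = 6.
U = H*V  [with H=6, V=1]  = 6
Without intervention: W = -3 if R >= 0 else 5  [with R=1]  = -3; T = R + 2V + W  [with R=1, V=1, W=-3]  = 0; H = -3R - 2T - 4  [with R=1, T=0]  = -7; U = H*V  [with H=-7, V=1]  = -7.
Change = 6 − (-7) = 13.

13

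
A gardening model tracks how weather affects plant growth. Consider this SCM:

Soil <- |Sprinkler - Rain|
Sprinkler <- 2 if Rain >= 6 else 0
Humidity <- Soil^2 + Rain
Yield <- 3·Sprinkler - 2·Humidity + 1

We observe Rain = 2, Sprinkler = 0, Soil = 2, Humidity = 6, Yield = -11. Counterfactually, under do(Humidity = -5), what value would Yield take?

Intervening sets Humidity = -5 and removes its equation (Humidity <- Soil^2 + Rain).
Sprinkler = 2 if Rain >= 6 else 0  [with Rain=2]  = 0
Yield = 3·Sprinkler - 2·Humidity + 1  [with Sprinkler=0, Humidity=-5]  = 11

11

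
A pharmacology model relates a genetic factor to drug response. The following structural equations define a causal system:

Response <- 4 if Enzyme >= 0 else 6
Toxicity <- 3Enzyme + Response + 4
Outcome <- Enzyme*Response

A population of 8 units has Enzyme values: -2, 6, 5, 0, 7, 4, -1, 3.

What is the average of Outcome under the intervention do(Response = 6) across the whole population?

16.5

The intervention sets Response=6 in all 8 units regardless of Enzyme. Recomputing Outcome per unit gives -12, 36, 30, 0, 42, 24, -6, 18; average 16.5.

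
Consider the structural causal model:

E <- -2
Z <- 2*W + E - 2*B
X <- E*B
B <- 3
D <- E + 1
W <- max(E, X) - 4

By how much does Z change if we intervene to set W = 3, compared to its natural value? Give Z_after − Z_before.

18

Intervening sets W = 3 and removes its equation (W <- max(E, X) - 4).
Z = 2*W + E - 2*B  [with W=3, E=-2, B=3]  = -2
Without intervention: X = E*B  [with E=-2, B=3]  = -6; W = max(E, X) - 4  [with E=-2, X=-6]  = -6; Z = 2*W + E - 2*B  [with W=-6, E=-2, B=3]  = -20.
Change = -2 − (-20) = 18.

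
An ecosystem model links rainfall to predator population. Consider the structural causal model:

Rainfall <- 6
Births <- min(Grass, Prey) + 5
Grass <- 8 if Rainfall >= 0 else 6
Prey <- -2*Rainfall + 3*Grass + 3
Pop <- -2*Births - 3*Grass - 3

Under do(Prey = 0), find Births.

The intervention breaks the incoming arrows to Prey: Prey <- -2*Rainfall + 3*Grass + 3 no longer applies, and Prey = 0.
Grass = 8 if Rainfall >= 0 else 6  [with Rainfall=6]  = 8
Births = min(Grass, Prey) + 5  [with Grass=8, Prey=0]  = 5

5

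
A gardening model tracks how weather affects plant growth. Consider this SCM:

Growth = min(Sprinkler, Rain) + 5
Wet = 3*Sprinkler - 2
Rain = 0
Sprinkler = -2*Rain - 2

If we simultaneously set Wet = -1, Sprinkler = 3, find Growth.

5

The joint intervention fixes Wet = -1, Sprinkler = 3, removing each variable's own equation.
Growth = min(Sprinkler, Rain) + 5  [with Sprinkler=3, Rain=0]  = 5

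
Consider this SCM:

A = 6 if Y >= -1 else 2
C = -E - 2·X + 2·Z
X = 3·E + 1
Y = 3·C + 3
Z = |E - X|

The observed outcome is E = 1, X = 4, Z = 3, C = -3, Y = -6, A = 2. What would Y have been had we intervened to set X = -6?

do(X=-6) replaces the equation X = 3·E + 1 with the constant X = -6.
Z = |E - X|  [with E=1, X=-6]  = 7
C = -E - 2·X + 2·Z  [with E=1, X=-6, Z=7]  = 25
Y = 3·C + 3  [with C=25]  = 78

78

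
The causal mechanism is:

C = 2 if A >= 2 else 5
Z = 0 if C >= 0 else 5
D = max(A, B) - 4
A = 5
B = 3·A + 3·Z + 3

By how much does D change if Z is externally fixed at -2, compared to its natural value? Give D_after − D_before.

do(Z=-2) replaces the equation Z = 0 if C >= 0 else 5 with the constant Z = -2.
B = 3·A + 3·Z + 3  [with A=5, Z=-2]  = 12
D = max(A, B) - 4  [with A=5, B=12]  = 8
Without intervention: C = 2 if A >= 2 else 5  [with A=5]  = 2; Z = 0 if C >= 0 else 5  [with C=2]  = 0; B = 3·A + 3·Z + 3  [with A=5, Z=0]  = 18; D = max(A, B) - 4  [with A=5, B=18]  = 14.
Change = 8 − 14 = -6.

-6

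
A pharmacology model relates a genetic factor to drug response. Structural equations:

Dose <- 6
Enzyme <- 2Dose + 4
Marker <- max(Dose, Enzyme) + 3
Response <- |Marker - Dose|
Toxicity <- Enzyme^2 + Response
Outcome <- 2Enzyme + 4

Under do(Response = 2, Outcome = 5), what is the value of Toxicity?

Setting Response = 2, Outcome = 5 by intervention discards those variables' equations.
Enzyme = 2Dose + 4  [with Dose=6]  = 16
Toxicity = Enzyme^2 + Response  [with Enzyme=16, Response=2]  = 258

258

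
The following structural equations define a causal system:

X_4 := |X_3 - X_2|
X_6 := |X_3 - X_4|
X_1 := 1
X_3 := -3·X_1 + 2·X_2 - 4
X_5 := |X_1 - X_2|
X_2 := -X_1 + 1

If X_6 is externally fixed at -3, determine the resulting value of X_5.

do(X_6=-3) replaces the equation X_6 := |X_3 - X_4| with the constant X_6 = -3.
Since X_5 is not a descendant of the intervened variable, it is unaffected.
X_2 = -X_1 + 1  [with X_1=1]  = 0
X_5 = |X_1 - X_2|  [with X_1=1, X_2=0]  = 1

1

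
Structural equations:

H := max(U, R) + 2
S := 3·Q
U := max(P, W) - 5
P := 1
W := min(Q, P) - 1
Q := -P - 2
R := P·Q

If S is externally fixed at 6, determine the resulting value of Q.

-3

Under do(S=6), the mechanism S := 3·Q is discarded; S is fixed at 6.
Since Q is not a descendant of the intervened variable, it is unaffected.
Q = -P - 2  [with P=1]  = -3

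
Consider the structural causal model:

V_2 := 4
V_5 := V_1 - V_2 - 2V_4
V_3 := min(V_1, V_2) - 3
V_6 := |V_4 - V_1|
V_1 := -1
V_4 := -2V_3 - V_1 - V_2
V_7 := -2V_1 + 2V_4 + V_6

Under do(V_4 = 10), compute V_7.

33

The intervention breaks the incoming arrows to V_4: V_4 := -2V_3 - V_1 - V_2 no longer applies, and V_4 = 10.
V_6 = |V_4 - V_1|  [with V_4=10, V_1=-1]  = 11
V_7 = -2V_1 + 2V_4 + V_6  [with V_1=-1, V_4=10, V_6=11]  = 33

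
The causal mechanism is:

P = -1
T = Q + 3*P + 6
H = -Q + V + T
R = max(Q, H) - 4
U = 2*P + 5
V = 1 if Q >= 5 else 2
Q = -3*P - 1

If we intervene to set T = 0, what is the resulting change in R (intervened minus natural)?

-3

The intervention breaks the incoming arrows to T: T = Q + 3*P + 6 no longer applies, and T = 0.
Q = -3*P - 1  [with P=-1]  = 2
V = 1 if Q >= 5 else 2  [with Q=2]  = 2
H = -Q + V + T  [with Q=2, V=2, T=0]  = 0
R = max(Q, H) - 4  [with Q=2, H=0]  = -2
Without intervention: Q = -3*P - 1  [with P=-1]  = 2; V = 1 if Q >= 5 else 2  [with Q=2]  = 2; T = Q + 3*P + 6  [with Q=2, P=-1]  = 5; H = -Q + V + T  [with Q=2, V=2, T=5]  = 5; R = max(Q, H) - 4  [with Q=2, H=5]  = 1.
Change = -2 − 1 = -3.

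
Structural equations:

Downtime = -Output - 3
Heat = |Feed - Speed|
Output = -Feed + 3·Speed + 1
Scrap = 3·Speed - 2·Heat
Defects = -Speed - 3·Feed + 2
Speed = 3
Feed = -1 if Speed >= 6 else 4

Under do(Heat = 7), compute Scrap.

-5

do(Heat=7) replaces the equation Heat = |Feed - Speed| with the constant Heat = 7.
Scrap = 3·Speed - 2·Heat  [with Speed=3, Heat=7]  = -5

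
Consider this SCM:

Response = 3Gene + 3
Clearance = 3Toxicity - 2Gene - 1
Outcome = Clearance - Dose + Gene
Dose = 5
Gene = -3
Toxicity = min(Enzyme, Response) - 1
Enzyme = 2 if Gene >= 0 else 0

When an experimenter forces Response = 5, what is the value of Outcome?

The intervention breaks the incoming arrows to Response: Response = 3Gene + 3 no longer applies, and Response = 5.
Enzyme = 2 if Gene >= 0 else 0  [with Gene=-3]  = 0
Toxicity = min(Enzyme, Response) - 1  [with Enzyme=0, Response=5]  = -1
Clearance = 3Toxicity - 2Gene - 1  [with Toxicity=-1, Gene=-3]  = 2
Outcome = Clearance - Dose + Gene  [with Clearance=2, Dose=5, Gene=-3]  = -6

-6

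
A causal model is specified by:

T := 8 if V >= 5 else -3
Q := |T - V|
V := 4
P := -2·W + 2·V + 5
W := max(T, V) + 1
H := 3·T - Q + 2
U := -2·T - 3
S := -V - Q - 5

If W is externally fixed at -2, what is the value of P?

Under do(W=-2), the mechanism W := max(T, V) + 1 is discarded; W is fixed at -2.
P = -2·W + 2·V + 5  [with W=-2, V=4]  = 17

17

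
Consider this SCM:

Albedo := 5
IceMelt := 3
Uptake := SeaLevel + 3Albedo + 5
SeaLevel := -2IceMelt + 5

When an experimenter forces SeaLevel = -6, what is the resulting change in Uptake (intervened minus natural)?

The intervention breaks the incoming arrows to SeaLevel: SeaLevel := -2IceMelt + 5 no longer applies, and SeaLevel = -6.
Uptake = SeaLevel + 3Albedo + 5  [with SeaLevel=-6, Albedo=5]  = 14
Without intervention: SeaLevel = -2IceMelt + 5  [with IceMelt=3]  = -1; Uptake = SeaLevel + 3Albedo + 5  [with SeaLevel=-1, Albedo=5]  = 19.
Change = 14 − 19 = -5.

-5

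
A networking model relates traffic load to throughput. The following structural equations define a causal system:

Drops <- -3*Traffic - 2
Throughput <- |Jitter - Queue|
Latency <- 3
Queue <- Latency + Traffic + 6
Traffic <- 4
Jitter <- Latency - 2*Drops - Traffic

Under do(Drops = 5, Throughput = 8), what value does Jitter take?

-11

Setting Drops = 5, Throughput = 8 by intervention discards those variables' equations.
Jitter = Latency - 2*Drops - Traffic  [with Latency=3, Drops=5, Traffic=4]  = -11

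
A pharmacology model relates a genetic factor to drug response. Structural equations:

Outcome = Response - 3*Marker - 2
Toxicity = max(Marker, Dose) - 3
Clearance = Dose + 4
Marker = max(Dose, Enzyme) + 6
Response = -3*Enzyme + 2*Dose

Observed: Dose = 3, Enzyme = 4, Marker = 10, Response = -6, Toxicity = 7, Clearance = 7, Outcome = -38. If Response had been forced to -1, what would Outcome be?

The intervention breaks the incoming arrows to Response: Response = -3*Enzyme + 2*Dose no longer applies, and Response = -1.
Marker = max(Dose, Enzyme) + 6  [with Dose=3, Enzyme=4]  = 10
Outcome = Response - 3*Marker - 2  [with Response=-1, Marker=10]  = -33

-33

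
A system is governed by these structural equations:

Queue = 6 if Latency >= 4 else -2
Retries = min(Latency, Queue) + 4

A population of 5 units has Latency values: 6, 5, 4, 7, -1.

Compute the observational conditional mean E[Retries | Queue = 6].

9.25

Conditioning on Queue=6 selects the 4 unit(s) with Latency ∈ {6, 5, 4, 7}. Their Retries values: 10, 9, 8, 10. Mean = 9.25.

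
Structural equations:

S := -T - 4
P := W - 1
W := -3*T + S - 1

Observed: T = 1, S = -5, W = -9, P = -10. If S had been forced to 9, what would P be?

4

Under do(S=9), the mechanism S := -T - 4 is discarded; S is fixed at 9.
W = -3*T + S - 1  [with T=1, S=9]  = 5
P = W - 1  [with W=5]  = 4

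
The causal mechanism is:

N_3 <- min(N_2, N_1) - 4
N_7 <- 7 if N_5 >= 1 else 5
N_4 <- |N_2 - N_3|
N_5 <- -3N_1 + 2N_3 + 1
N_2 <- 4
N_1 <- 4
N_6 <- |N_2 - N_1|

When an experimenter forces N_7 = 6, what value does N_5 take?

-11

The intervention breaks the incoming arrows to N_7: N_7 <- 7 if N_5 >= 1 else 5 no longer applies, and N_7 = 6.
N_5 is not downstream of the intervention, so its value is determined by the original equations.
N_3 = min(N_2, N_1) - 4  [with N_2=4, N_1=4]  = 0
N_5 = -3N_1 + 2N_3 + 1  [with N_1=4, N_3=0]  = -11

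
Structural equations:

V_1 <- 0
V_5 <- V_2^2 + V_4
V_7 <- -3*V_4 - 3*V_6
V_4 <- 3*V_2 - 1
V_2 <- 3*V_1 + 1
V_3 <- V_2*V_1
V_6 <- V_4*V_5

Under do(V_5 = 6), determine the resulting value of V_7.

Under do(V_5=6), the mechanism V_5 <- V_2^2 + V_4 is discarded; V_5 is fixed at 6.
V_2 = 3*V_1 + 1  [with V_1=0]  = 1
V_4 = 3*V_2 - 1  [with V_2=1]  = 2
V_6 = V_4*V_5  [with V_4=2, V_5=6]  = 12
V_7 = -3*V_4 - 3*V_6  [with V_4=2, V_6=12]  = -42

-42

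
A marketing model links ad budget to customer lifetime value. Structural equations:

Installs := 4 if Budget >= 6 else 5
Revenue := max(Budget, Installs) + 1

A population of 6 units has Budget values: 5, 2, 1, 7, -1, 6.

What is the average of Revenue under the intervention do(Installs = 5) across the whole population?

6.5

Under do(Installs=5), Installs's equation is replaced by Installs=5 for every unit. Per-unit Revenue: 6, 6, 6, 8, 6, 7. Mean = 6.5.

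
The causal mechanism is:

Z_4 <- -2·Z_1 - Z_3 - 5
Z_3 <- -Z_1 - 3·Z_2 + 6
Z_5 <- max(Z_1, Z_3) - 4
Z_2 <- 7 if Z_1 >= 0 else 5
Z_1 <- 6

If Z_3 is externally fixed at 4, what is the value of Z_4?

-21

The intervention breaks the incoming arrows to Z_3: Z_3 <- -Z_1 - 3·Z_2 + 6 no longer applies, and Z_3 = 4.
Z_4 = -2·Z_1 - Z_3 - 5  [with Z_1=6, Z_3=4]  = -21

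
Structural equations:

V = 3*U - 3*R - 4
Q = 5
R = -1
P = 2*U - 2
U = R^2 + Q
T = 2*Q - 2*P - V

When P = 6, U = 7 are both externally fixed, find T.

-22

The joint intervention fixes P = 6, U = 7, removing each variable's own equation.
V = 3*U - 3*R - 4  [with U=7, R=-1]  = 20
T = 2*Q - 2*P - V  [with Q=5, P=6, V=20]  = -22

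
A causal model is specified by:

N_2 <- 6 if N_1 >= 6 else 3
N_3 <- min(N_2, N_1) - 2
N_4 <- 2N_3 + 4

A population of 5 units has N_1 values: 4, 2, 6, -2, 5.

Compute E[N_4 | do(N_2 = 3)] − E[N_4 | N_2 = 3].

do(N_2=3) breaks N_2's dependence on N_1. With N_2=3 fixed, N_4 across the units is 6, 4, 6, -4, 6, mean 3.6.
Conditioning on N_2=3 selects the 4 unit(s) with N_1 ∈ {4, 2, -2, 5}. Their N_4 values: 6, 4, -4, 6. Mean = 3.
Difference = 3.6 − 3 = 0.6.

0.6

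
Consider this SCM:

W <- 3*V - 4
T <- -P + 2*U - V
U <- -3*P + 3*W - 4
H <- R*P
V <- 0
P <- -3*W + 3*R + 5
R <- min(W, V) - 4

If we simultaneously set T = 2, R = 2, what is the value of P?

23

Under do(T = 2, R = 2), each intervened variable's structural equation is replaced by its fixed value.
W = 3*V - 4  [with V=0]  = -4
P = -3*W + 3*R + 5  [with W=-4, R=2]  = 23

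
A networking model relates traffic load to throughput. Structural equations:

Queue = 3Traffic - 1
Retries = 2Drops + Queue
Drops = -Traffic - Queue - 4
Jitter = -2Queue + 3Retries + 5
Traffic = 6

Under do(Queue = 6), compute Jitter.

-85

do(Queue=6) replaces the equation Queue = 3Traffic - 1 with the constant Queue = 6.
Drops = -Traffic - Queue - 4  [with Traffic=6, Queue=6]  = -16
Retries = 2Drops + Queue  [with Drops=-16, Queue=6]  = -26
Jitter = -2Queue + 3Retries + 5  [with Queue=6, Retries=-26]  = -85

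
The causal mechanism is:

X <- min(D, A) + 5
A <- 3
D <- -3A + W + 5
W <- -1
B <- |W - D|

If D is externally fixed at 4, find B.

do(D=4) replaces the equation D <- -3A + W + 5 with the constant D = 4.
B = |W - D|  [with W=-1, D=4]  = 5

5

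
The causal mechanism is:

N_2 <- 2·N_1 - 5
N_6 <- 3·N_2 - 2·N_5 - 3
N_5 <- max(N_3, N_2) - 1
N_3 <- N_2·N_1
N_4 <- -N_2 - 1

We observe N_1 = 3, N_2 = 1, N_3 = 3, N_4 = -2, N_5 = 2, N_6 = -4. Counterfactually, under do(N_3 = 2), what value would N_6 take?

The intervention breaks the incoming arrows to N_3: N_3 <- N_2·N_1 no longer applies, and N_3 = 2.
N_2 = 2·N_1 - 5  [with N_1=3]  = 1
N_5 = max(N_3, N_2) - 1  [with N_3=2, N_2=1]  = 1
N_6 = 3·N_2 - 2·N_5 - 3  [with N_2=1, N_5=1]  = -2

-2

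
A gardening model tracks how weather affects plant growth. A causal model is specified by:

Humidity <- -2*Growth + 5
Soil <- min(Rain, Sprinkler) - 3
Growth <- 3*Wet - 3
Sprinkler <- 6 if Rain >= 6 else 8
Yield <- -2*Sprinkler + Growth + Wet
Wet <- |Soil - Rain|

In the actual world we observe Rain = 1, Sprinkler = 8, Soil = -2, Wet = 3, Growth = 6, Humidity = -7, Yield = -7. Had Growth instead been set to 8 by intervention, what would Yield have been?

Under do(Growth=8), the mechanism Growth <- 3*Wet - 3 is discarded; Growth is fixed at 8.
Sprinkler = 6 if Rain >= 6 else 8  [with Rain=1]  = 8
Soil = min(Rain, Sprinkler) - 3  [with Rain=1, Sprinkler=8]  = -2
Wet = |Soil - Rain|  [with Soil=-2, Rain=1]  = 3
Yield = -2*Sprinkler + Growth + Wet  [with Sprinkler=8, Growth=8, Wet=3]  = -5

-5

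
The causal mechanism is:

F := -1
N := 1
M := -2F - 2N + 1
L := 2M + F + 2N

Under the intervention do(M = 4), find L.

The intervention breaks the incoming arrows to M: M := -2F - 2N + 1 no longer applies, and M = 4.
L = 2M + F + 2N  [with M=4, F=-1, N=1]  = 9

9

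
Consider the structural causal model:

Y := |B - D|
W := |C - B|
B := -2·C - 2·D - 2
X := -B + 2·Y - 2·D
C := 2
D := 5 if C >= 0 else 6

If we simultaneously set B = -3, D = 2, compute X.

9

Setting B = -3, D = 2 by intervention discards those variables' equations.
Y = |B - D|  [with B=-3, D=2]  = 5
X = -B + 2·Y - 2·D  [with B=-3, Y=5, D=2]  = 9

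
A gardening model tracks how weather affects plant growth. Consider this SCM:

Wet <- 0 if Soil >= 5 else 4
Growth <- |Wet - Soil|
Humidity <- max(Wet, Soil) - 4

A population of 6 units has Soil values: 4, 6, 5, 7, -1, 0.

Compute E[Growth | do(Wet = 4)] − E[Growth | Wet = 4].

-0.5

The intervention sets Wet=4 in all 6 units regardless of Soil. Recomputing Growth per unit gives 0, 2, 1, 3, 5, 4; average 2.5.
Observing Wet=4 restricts to units where Wet's equation naturally yields 4: Soil ∈ {4, -1, 0}. In that subpopulation Growth = 0, 5, 4, mean 3.
Difference = 2.5 − 3 = -0.5.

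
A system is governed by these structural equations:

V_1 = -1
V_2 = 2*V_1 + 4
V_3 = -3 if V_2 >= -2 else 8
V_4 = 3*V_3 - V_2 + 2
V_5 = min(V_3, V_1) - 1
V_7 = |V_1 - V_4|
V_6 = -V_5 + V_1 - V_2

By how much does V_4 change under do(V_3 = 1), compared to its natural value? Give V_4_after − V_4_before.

The intervention breaks the incoming arrows to V_3: V_3 = -3 if V_2 >= -2 else 8 no longer applies, and V_3 = 1.
V_2 = 2*V_1 + 4  [with V_1=-1]  = 2
V_4 = 3*V_3 - V_2 + 2  [with V_3=1, V_2=2]  = 3
Without intervention: V_2 = 2*V_1 + 4  [with V_1=-1]  = 2; V_3 = -3 if V_2 >= -2 else 8  [with V_2=2]  = -3; V_4 = 3*V_3 - V_2 + 2  [with V_3=-3, V_2=2]  = -9.
Change = 3 − (-9) = 12.

12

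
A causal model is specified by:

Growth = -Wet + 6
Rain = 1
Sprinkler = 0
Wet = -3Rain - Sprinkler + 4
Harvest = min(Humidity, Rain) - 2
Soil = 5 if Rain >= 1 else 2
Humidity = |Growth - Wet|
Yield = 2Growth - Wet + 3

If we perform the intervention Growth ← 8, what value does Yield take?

18

Under do(Growth=8), the mechanism Growth = -Wet + 6 is discarded; Growth is fixed at 8.
Wet = -3Rain - Sprinkler + 4  [with Rain=1, Sprinkler=0]  = 1
Yield = 2Growth - Wet + 3  [with Growth=8, Wet=1]  = 18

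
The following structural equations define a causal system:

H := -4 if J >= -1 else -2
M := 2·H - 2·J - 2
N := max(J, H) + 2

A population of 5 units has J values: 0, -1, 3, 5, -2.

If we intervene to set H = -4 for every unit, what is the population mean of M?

-12

Every unit gets H=-4 under the intervention. M values become -10, -8, -16, -20, -6; E[M|do(H=-4)] = -12.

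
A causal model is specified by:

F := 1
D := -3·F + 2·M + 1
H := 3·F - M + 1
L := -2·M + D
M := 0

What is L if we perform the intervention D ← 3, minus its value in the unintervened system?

5

The intervention breaks the incoming arrows to D: D := -3·F + 2·M + 1 no longer applies, and D = 3.
L = -2·M + D  [with M=0, D=3]  = 3
Without intervention: D = -3·F + 2·M + 1  [with F=1, M=0]  = -2; L = -2·M + D  [with M=0, D=-2]  = -2.
Change = 3 − (-2) = 5.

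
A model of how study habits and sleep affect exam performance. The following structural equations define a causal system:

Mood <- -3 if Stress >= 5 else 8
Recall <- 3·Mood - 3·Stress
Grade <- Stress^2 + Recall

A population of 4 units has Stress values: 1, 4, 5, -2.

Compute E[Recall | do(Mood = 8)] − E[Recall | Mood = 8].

do(Mood=8) breaks Mood's dependence on Stress. With Mood=8 fixed, Recall across the units is 21, 12, 9, 30, mean 18.
Observing Mood=8 restricts to units where Mood's equation naturally yields 8: Stress ∈ {1, 4, -2}. In that subpopulation Recall = 21, 12, 30, mean 21.
Difference = 18 − 21 = -3.

-3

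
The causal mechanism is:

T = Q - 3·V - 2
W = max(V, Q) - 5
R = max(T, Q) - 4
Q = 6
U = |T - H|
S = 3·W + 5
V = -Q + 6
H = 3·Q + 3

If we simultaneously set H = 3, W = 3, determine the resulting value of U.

1

Under do(H = 3, W = 3), each intervened variable's structural equation is replaced by its fixed value.
V = -Q + 6  [with Q=6]  = 0
T = Q - 3·V - 2  [with Q=6, V=0]  = 4
U = |T - H|  [with T=4, H=3]  = 1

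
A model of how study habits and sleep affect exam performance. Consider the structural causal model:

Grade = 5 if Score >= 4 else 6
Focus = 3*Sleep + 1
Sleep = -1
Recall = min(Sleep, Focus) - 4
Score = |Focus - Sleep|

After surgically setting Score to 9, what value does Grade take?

5

do(Score=9) replaces the equation Score = |Focus - Sleep| with the constant Score = 9.
Grade = 5 if Score >= 4 else 6  [with Score=9]  = 5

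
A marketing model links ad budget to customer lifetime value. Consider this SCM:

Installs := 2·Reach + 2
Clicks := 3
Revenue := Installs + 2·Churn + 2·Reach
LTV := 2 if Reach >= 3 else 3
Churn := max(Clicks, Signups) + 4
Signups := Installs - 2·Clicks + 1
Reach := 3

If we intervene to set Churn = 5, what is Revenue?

24

The intervention breaks the incoming arrows to Churn: Churn := max(Clicks, Signups) + 4 no longer applies, and Churn = 5.
Installs = 2·Reach + 2  [with Reach=3]  = 8
Revenue = Installs + 2·Churn + 2·Reach  [with Installs=8, Churn=5, Reach=3]  = 24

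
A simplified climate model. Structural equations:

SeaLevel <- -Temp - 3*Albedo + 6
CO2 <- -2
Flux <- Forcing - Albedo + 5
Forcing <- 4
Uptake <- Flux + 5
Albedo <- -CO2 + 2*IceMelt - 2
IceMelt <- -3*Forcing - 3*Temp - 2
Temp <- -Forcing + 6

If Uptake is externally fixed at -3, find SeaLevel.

124

The intervention breaks the incoming arrows to Uptake: Uptake <- Flux + 5 no longer applies, and Uptake = -3.
SeaLevel is not downstream of the intervention, so its value is determined by the original equations.
Temp = -Forcing + 6  [with Forcing=4]  = 2
IceMelt = -3*Forcing - 3*Temp - 2  [with Forcing=4, Temp=2]  = -20
Albedo = -CO2 + 2*IceMelt - 2  [with CO2=-2, IceMelt=-20]  = -40
SeaLevel = -Temp - 3*Albedo + 6  [with Temp=2, Albedo=-40]  = 124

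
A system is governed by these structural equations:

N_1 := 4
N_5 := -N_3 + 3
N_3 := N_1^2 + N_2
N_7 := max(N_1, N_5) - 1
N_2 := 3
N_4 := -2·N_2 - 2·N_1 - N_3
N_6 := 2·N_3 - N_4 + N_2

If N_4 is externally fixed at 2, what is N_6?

39

Under do(N_4=2), the mechanism N_4 := -2·N_2 - 2·N_1 - N_3 is discarded; N_4 is fixed at 2.
N_3 = N_1^2 + N_2  [with N_1=4, N_2=3]  = 19
N_6 = 2·N_3 - N_4 + N_2  [with N_3=19, N_4=2, N_2=3]  = 39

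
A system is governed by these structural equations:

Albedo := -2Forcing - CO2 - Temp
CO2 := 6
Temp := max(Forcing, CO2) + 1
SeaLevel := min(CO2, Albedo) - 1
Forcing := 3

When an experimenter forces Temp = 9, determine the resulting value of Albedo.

The intervention breaks the incoming arrows to Temp: Temp := max(Forcing, CO2) + 1 no longer applies, and Temp = 9.
Albedo = -2Forcing - CO2 - Temp  [with Forcing=3, CO2=6, Temp=9]  = -21

-21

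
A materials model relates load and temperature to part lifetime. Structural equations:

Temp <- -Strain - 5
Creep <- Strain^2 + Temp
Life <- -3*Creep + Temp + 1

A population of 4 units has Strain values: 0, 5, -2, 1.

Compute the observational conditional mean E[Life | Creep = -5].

Observing Creep=-5 restricts to units where Creep's equation naturally yields -5: Strain ∈ {0, 1}. In that subpopulation Life = 11, 10, mean 10.5.

10.5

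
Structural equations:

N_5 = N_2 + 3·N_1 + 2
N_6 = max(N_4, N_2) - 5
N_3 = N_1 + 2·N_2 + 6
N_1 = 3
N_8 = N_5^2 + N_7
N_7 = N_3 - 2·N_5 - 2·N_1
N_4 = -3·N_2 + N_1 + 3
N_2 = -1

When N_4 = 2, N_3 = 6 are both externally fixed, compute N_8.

The joint intervention fixes N_4 = 2, N_3 = 6, removing each variable's own equation.
N_5 = N_2 + 3·N_1 + 2  [with N_2=-1, N_1=3]  = 10
N_7 = N_3 - 2·N_5 - 2·N_1  [with N_3=6, N_5=10, N_1=3]  = -20
N_8 = N_5^2 + N_7  [with N_5=10, N_7=-20]  = 80

80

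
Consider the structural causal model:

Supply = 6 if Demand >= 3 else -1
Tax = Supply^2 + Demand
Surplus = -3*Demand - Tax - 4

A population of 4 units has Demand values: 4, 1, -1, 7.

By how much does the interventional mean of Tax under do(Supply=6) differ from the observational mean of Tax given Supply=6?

Under do(Supply=6), Supply's equation is replaced by Supply=6 for every unit. Per-unit Tax: 40, 37, 35, 43. Mean = 38.75.
Conditioning on Supply=6 selects the 2 unit(s) with Demand ∈ {4, 7}. Their Tax values: 40, 43. Mean = 41.5.
Difference = 38.75 − 41.5 = -2.75.

-2.75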